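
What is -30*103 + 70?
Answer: -3020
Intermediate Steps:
-30*103 + 70 = -3090 + 70 = -3020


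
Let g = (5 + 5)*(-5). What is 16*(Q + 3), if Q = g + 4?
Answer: -688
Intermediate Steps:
g = -50 (g = 10*(-5) = -50)
Q = -46 (Q = -50 + 4 = -46)
16*(Q + 3) = 16*(-46 + 3) = 16*(-43) = -688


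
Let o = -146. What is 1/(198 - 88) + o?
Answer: -16059/110 ≈ -145.99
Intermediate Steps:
1/(198 - 88) + o = 1/(198 - 88) - 146 = 1/110 - 146 = -16059/110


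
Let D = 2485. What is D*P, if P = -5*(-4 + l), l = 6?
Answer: -24850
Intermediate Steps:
P = -10 (P = -5*(-4 + 6) = -5*2 = -10)
D*P = 2485*(-10) = -24850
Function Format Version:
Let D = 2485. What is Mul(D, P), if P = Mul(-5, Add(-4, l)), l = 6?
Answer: -24850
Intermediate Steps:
P = -10 (P = Mul(-5, Add(-4, 6)) = Mul(-5, 2) = -10)
Mul(D, P) = Mul(2485, -10) = -24850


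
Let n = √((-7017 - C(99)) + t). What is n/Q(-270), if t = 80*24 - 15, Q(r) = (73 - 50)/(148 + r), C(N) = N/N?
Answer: -122*I*√5113/23 ≈ -379.29*I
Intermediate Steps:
C(N) = 1
Q(r) = 23/(148 + r)
t = 1905 (t = 1920 - 15 = 1905)
n = I*√5113 (n = √((-7017 - 1*1) + 1905) = √((-7017 - 1) + 1905) = √(-7018 + 1905) = √(-5113) = I*√5113 ≈ 71.505*I)
n/Q(-270) = (I*√5113)/((23/(148 - 270))) = (I*√5113)/((23/(-122))) = (I*√5113)/((23*(-1/122))) = (I*√5113)/(-23/122) = (I*√5113)*(-122/23) = -122*I*√5113/23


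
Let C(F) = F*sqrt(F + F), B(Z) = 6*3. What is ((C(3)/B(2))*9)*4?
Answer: 6*sqrt(6) ≈ 14.697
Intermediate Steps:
B(Z) = 18
C(F) = sqrt(2)*F**(3/2) (C(F) = F*sqrt(2*F) = F*(sqrt(2)*sqrt(F)) = sqrt(2)*F**(3/2))
((C(3)/B(2))*9)*4 = (((sqrt(2)*3**(3/2))/18)*9)*4 = (((sqrt(2)*(3*sqrt(3)))*(1/18))*9)*4 = (((3*sqrt(6))*(1/18))*9)*4 = ((sqrt(6)/6)*9)*4 = (3*sqrt(6)/2)*4 = 6*sqrt(6)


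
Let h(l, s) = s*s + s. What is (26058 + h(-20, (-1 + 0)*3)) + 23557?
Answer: 49621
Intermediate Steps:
h(l, s) = s + s² (h(l, s) = s² + s = s + s²)
(26058 + h(-20, (-1 + 0)*3)) + 23557 = (26058 + ((-1 + 0)*3)*(1 + (-1 + 0)*3)) + 23557 = (26058 + (-1*3)*(1 - 1*3)) + 23557 = (26058 - 3*(1 - 3)) + 23557 = (26058 - 3*(-2)) + 23557 = (26058 + 6) + 23557 = 26064 + 23557 = 49621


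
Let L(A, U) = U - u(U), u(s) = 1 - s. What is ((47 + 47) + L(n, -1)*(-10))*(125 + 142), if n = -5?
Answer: 33108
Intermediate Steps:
L(A, U) = -1 + 2*U (L(A, U) = U - (1 - U) = U + (-1 + U) = -1 + 2*U)
((47 + 47) + L(n, -1)*(-10))*(125 + 142) = ((47 + 47) + (-1 + 2*(-1))*(-10))*(125 + 142) = (94 + (-1 - 2)*(-10))*267 = (94 - 3*(-10))*267 = (94 + 30)*267 = 124*267 = 33108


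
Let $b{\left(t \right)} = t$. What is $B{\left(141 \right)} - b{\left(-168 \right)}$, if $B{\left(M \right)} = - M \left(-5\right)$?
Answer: $873$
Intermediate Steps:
$B{\left(M \right)} = 5 M$
$B{\left(141 \right)} - b{\left(-168 \right)} = 5 \cdot 141 - -168 = 705 + 168 = 873$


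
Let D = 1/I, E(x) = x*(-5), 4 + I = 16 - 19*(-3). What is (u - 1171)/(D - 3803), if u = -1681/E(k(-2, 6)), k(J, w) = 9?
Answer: 586661/1968045 ≈ 0.29809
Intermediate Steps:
I = 69 (I = -4 + (16 - 19*(-3)) = -4 + (16 + 57) = -4 + 73 = 69)
E(x) = -5*x
u = 1681/45 (u = -1681/((-5*9)) = -1681/(-45) = -1681*(-1/45) = 1681/45 ≈ 37.356)
D = 1/69 ≈ 0.014493
(u - 1171)/(D - 3803) = (1681/45 - 1171)/(1/69 - 3803) = -51014/(45*(-262406/69)) = -51014/45*(-69/262406) = 586661/1968045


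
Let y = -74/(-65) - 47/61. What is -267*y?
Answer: -389553/3965 ≈ -98.248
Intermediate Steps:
y = 1459/3965 (y = -74*(-1/65) - 47*1/61 = 74/65 - 47/61 = 1459/3965 ≈ 0.36797)
-267*y = -267*1459/3965 = -389553/3965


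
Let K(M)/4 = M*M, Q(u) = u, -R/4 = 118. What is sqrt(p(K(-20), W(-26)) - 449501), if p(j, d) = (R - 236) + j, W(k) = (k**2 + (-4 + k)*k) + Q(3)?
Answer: I*sqrt(448609) ≈ 669.78*I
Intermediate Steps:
R = -472 (R = -4*118 = -472)
W(k) = 3 + k**2 + k*(-4 + k) (W(k) = (k**2 + (-4 + k)*k) + 3 = (k**2 + k*(-4 + k)) + 3 = 3 + k**2 + k*(-4 + k))
K(M) = 4*M**2 (K(M) = 4*(M*M) = 4*M**2)
p(j, d) = -708 + j (p(j, d) = (-472 - 236) + j = -708 + j)
sqrt(p(K(-20), W(-26)) - 449501) = sqrt((-708 + 4*(-20)**2) - 449501) = sqrt((-708 + 4*400) - 449501) = sqrt((-708 + 1600) - 449501) = sqrt(892 - 449501) = sqrt(-448609) = I*sqrt(448609)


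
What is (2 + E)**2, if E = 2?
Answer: 16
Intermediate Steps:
(2 + E)**2 = (2 + 2)**2 = 4**2 = 16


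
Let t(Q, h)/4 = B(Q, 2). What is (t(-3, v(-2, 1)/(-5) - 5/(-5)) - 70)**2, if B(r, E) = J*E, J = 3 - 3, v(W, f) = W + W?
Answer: 4900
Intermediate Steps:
v(W, f) = 2*W
J = 0
B(r, E) = 0 (B(r, E) = 0*E = 0)
t(Q, h) = 0 (t(Q, h) = 4*0 = 0)
(t(-3, v(-2, 1)/(-5) - 5/(-5)) - 70)**2 = (0 - 70)**2 = (-70)**2 = 4900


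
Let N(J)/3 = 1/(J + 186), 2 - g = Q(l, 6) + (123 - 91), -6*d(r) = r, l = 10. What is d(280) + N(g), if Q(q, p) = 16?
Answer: -19591/420 ≈ -46.645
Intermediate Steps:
d(r) = -r/6
g = -46 (g = 2 - (16 + (123 - 91)) = 2 - (16 + 32) = 2 - 1*48 = 2 - 48 = -46)
N(J) = 3/(186 + J) (N(J) = 3/(J + 186) = 3/(186 + J))
d(280) + N(g) = -⅙*280 + 3/(186 - 46) = -140/3 + 3/140 = -19591/420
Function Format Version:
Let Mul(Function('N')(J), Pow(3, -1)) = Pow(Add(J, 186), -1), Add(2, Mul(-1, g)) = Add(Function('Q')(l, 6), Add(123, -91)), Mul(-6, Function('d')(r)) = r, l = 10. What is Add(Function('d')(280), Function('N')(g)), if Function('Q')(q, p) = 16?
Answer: Rational(-19591, 420) ≈ -46.645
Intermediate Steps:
Function('d')(r) = Mul(Rational(-1, 6), r)
g = -46 (g = Add(2, Mul(-1, Add(16, Add(123, -91)))) = Add(2, Mul(-1, Add(16, 32))) = Add(2, Mul(-1, 48)) = Add(2, -48) = -46)
Function('N')(J) = Mul(3, Pow(Add(186, J), -1)) (Function('N')(J) = Mul(3, Pow(Add(J, 186), -1)) = Mul(3, Pow(Add(186, J), -1)))
Add(Function('d')(280), Function('N')(g)) = Add(Mul(Rational(-1, 6), 280), Mul(3, Pow(Add(186, -46), -1))) = Add(Rational(-140, 3), Mul(3, Pow(140, -1))) = Add(Rational(-140, 3), Mul(3, Rational(1, 140))) = Add(Rational(-140, 3), Rational(3, 140)) = Rational(-19591, 420)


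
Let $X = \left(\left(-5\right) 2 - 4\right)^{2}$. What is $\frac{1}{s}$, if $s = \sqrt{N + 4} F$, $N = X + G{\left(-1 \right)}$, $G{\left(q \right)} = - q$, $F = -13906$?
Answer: $- \frac{\sqrt{201}}{2795106} \approx -5.0722 \cdot 10^{-6}$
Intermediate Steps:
$X = 196$ ($X = \left(-10 - 4\right)^{2} = \left(-14\right)^{2} = 196$)
$N = 197$ ($N = 196 - -1 = 196 + 1 = 197$)
$s = - 13906 \sqrt{201}$ ($s = \sqrt{197 + 4} \left(-13906\right) = \sqrt{201} \left(-13906\right) = - 13906 \sqrt{201} \approx -1.9715 \cdot 10^{5}$)
$\frac{1}{s} = \frac{1}{\left(-13906\right) \sqrt{201}} = - \frac{\sqrt{201}}{2795106}$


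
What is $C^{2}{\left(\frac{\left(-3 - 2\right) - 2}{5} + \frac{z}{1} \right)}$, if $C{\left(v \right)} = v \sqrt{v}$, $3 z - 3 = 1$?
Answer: $- \frac{1}{3375} \approx -0.0002963$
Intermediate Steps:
$z = \frac{4}{3}$ ($z = 1 + \frac{1}{3} \cdot 1 = 1 + \frac{1}{3} = \frac{4}{3} \approx 1.3333$)
$C{\left(v \right)} = v^{\frac{3}{2}}$
$C^{2}{\left(\frac{\left(-3 - 2\right) - 2}{5} + \frac{z}{1} \right)} = \left(\left(\frac{\left(-3 - 2\right) - 2}{5} + \frac{4}{3 \cdot 1}\right)^{\frac{3}{2}}\right)^{2} = \left(\left(\left(-5 - 2\right) \frac{1}{5} + \frac{4}{3} \cdot 1\right)^{\frac{3}{2}}\right)^{2} = \left(\left(\left(-7\right) \frac{1}{5} + \frac{4}{3}\right)^{\frac{3}{2}}\right)^{2} = \left(\left(- \frac{7}{5} + \frac{4}{3}\right)^{\frac{3}{2}}\right)^{2} = \left(\left(- \frac{1}{15}\right)^{\frac{3}{2}}\right)^{2} = \left(- \frac{i \sqrt{15}}{225}\right)^{2} = - \frac{1}{3375}$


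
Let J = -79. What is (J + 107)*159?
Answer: 4452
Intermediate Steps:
(J + 107)*159 = (-79 + 107)*159 = 28*159 = 4452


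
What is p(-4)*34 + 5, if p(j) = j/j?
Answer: 39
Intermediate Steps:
p(j) = 1
p(-4)*34 + 5 = 1*34 + 5 = 34 + 5 = 39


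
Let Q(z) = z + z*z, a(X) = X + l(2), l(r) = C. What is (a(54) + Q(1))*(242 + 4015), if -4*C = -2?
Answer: 481041/2 ≈ 2.4052e+5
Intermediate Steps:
C = 1/2 (C = -1/4*(-2) = 1/2 ≈ 0.50000)
l(r) = 1/2
a(X) = 1/2 + X (a(X) = X + 1/2 = 1/2 + X)
Q(z) = z + z**2
(a(54) + Q(1))*(242 + 4015) = ((1/2 + 54) + 1*(1 + 1))*(242 + 4015) = (109/2 + 1*2)*4257 = (109/2 + 2)*4257 = (113/2)*4257 = 481041/2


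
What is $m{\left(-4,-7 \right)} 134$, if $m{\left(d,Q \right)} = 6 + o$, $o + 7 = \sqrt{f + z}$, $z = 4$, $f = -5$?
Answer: $-134 + 134 i \approx -134.0 + 134.0 i$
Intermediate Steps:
$o = -7 + i$ ($o = -7 + \sqrt{-5 + 4} = -7 + \sqrt{-1} = -7 + i \approx -7.0 + 1.0 i$)
$m{\left(d,Q \right)} = -1 + i$ ($m{\left(d,Q \right)} = 6 - \left(7 - i\right) = -1 + i$)
$m{\left(-4,-7 \right)} 134 = \left(-1 + i\right) 134 = -134 + 134 i$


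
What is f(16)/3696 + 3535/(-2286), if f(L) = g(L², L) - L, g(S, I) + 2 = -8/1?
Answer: -1093733/704088 ≈ -1.5534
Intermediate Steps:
g(S, I) = -10 (g(S, I) = -2 - 8/1 = -2 - 8*1 = -2 - 8 = -10)
f(L) = -10 - L
f(16)/3696 + 3535/(-2286) = (-10 - 1*16)/3696 + 3535/(-2286) = (-10 - 16)*(1/3696) + 3535*(-1/2286) = -26*1/3696 - 3535/2286 = -13/1848 - 3535/2286 = -1093733/704088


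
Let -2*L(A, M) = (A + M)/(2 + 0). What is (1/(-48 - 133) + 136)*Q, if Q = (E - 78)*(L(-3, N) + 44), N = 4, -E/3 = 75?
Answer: -1305210375/724 ≈ -1.8028e+6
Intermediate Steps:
E = -225 (E = -3*75 = -225)
L(A, M) = -A/4 - M/4 (L(A, M) = -(A + M)/(2*(2 + 0)) = -(A + M)/(2*2) = -(A/2 + M/2)/2 = -A/4 - M/4)
Q = -53025/4 (Q = (-225 - 78)*((-1/4*(-3) - 1/4*4) + 44) = -303*((3/4 - 1) + 44) = -303*(-1/4 + 44) = -303*175/4 = -53025/4 ≈ -13256.)
(1/(-48 - 133) + 136)*Q = (1/(-48 - 133) + 136)*(-53025/4) = (1/(-181) + 136)*(-53025/4) = (-1/181 + 136)*(-53025/4) = (24615/181)*(-53025/4) = -1305210375/724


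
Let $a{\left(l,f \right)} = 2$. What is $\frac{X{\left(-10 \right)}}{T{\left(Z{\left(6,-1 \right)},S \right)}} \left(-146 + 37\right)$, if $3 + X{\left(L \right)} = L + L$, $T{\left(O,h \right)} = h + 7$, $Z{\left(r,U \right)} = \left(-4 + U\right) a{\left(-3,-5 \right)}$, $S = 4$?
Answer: $\frac{2507}{11} \approx 227.91$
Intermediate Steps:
$Z{\left(r,U \right)} = -8 + 2 U$ ($Z{\left(r,U \right)} = \left(-4 + U\right) 2 = -8 + 2 U$)
$T{\left(O,h \right)} = 7 + h$
$X{\left(L \right)} = -3 + 2 L$ ($X{\left(L \right)} = -3 + \left(L + L\right) = -3 + 2 L$)
$\frac{X{\left(-10 \right)}}{T{\left(Z{\left(6,-1 \right)},S \right)}} \left(-146 + 37\right) = \frac{-3 + 2 \left(-10\right)}{7 + 4} \left(-146 + 37\right) = \frac{-3 - 20}{11} \left(-109\right) = \left(-23\right) \frac{1}{11} \left(-109\right) = \left(- \frac{23}{11}\right) \left(-109\right) = \frac{2507}{11}$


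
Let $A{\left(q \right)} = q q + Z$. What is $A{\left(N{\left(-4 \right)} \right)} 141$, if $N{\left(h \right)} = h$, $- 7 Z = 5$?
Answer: $\frac{15087}{7} \approx 2155.3$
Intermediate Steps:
$Z = - \frac{5}{7}$ ($Z = \left(- \frac{1}{7}\right) 5 = - \frac{5}{7} \approx -0.71429$)
$A{\left(q \right)} = - \frac{5}{7} + q^{2}$ ($A{\left(q \right)} = q q - \frac{5}{7} = q^{2} - \frac{5}{7} = - \frac{5}{7} + q^{2}$)
$A{\left(N{\left(-4 \right)} \right)} 141 = \left(- \frac{5}{7} + \left(-4\right)^{2}\right) 141 = \left(- \frac{5}{7} + 16\right) 141 = \frac{107}{7} \cdot 141 = \frac{15087}{7}$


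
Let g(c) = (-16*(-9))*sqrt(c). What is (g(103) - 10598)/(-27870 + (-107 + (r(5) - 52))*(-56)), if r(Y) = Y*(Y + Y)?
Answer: 5299/10883 - 72*sqrt(103)/10883 ≈ 0.41976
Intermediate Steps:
r(Y) = 2*Y**2 (r(Y) = Y*(2*Y) = 2*Y**2)
g(c) = 144*sqrt(c)
(g(103) - 10598)/(-27870 + (-107 + (r(5) - 52))*(-56)) = (144*sqrt(103) - 10598)/(-27870 + (-107 + (2*5**2 - 52))*(-56)) = (-10598 + 144*sqrt(103))/(-27870 + (-107 + (2*25 - 52))*(-56)) = (-10598 + 144*sqrt(103))/(-27870 + (-107 + (50 - 52))*(-56)) = (-10598 + 144*sqrt(103))/(-27870 + (-107 - 2)*(-56)) = (-10598 + 144*sqrt(103))/(-27870 - 109*(-56)) = (-10598 + 144*sqrt(103))/(-27870 + 6104) = (-10598 + 144*sqrt(103))/(-21766) = (-10598 + 144*sqrt(103))*(-1/21766) = 5299/10883 - 72*sqrt(103)/10883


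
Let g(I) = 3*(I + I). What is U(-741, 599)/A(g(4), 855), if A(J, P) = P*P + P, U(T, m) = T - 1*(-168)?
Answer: -191/243960 ≈ -0.00078292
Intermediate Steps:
U(T, m) = 168 + T (U(T, m) = T + 168 = 168 + T)
g(I) = 6*I (g(I) = 3*(2*I) = 6*I)
A(J, P) = P + P**2 (A(J, P) = P**2 + P = P + P**2)
U(-741, 599)/A(g(4), 855) = (168 - 741)/((855*(1 + 855))) = -573/(855*856) = -573/731880 = -573*1/731880 = -191/243960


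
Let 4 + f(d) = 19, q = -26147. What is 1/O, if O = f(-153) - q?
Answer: 1/26162 ≈ 3.8223e-5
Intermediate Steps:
f(d) = 15 (f(d) = -4 + 19 = 15)
O = 26162 (O = 15 - 1*(-26147) = 15 + 26147 = 26162)
1/O = 1/26162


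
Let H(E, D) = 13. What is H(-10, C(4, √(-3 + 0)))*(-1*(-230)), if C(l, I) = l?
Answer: 2990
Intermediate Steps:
H(-10, C(4, √(-3 + 0)))*(-1*(-230)) = 13*(-1*(-230)) = 13*230 = 2990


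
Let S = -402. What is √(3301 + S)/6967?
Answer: √2899/6967 ≈ 0.0077282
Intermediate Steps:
√(3301 + S)/6967 = √(3301 - 402)/6967 = √2899*(1/6967) = √2899/6967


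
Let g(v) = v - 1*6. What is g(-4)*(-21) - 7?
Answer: 203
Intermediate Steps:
g(v) = -6 + v (g(v) = v - 6 = -6 + v)
g(-4)*(-21) - 7 = (-6 - 4)*(-21) - 7 = -10*(-21) - 7 = 210 - 7 = 203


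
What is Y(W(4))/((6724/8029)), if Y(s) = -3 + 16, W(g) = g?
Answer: 104377/6724 ≈ 15.523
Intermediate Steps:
Y(s) = 13
Y(W(4))/((6724/8029)) = 13/((6724/8029)) = 13/((6724*(1/8029))) = 13/(6724/8029) = 13*(8029/6724) = 104377/6724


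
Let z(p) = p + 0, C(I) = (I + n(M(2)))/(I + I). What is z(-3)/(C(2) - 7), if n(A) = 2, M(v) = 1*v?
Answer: 1/2 ≈ 0.50000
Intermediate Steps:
M(v) = v
C(I) = (2 + I)/(2*I) (C(I) = (I + 2)/(I + I) = (2 + I)/((2*I)) = (2 + I)*(1/(2*I)) = (2 + I)/(2*I))
z(p) = p
z(-3)/(C(2) - 7) = -3/((1/2)*(2 + 2)/2 - 7) = -3/((1/2)*(1/2)*4 - 7) = -3/(1 - 7) = -3/(-6) = -1/6*(-3) = 1/2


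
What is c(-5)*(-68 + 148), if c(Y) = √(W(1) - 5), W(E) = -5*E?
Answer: 80*I*√10 ≈ 252.98*I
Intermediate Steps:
c(Y) = I*√10 (c(Y) = √(-5*1 - 5) = √(-5 - 5) = √(-10) = I*√10)
c(-5)*(-68 + 148) = (I*√10)*(-68 + 148) = (I*√10)*80 = 80*I*√10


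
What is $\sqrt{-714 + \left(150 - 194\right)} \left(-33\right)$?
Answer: $- 33 i \sqrt{758} \approx - 908.55 i$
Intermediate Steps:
$\sqrt{-714 + \left(150 - 194\right)} \left(-33\right) = \sqrt{-714 - 44} \left(-33\right) = \sqrt{-758} \left(-33\right) = i \sqrt{758} \left(-33\right) = - 33 i \sqrt{758}$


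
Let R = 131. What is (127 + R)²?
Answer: 66564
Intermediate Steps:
(127 + R)² = (127 + 131)² = 258² = 66564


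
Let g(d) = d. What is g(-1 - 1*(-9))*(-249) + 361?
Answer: -1631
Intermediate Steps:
g(-1 - 1*(-9))*(-249) + 361 = (-1 - 1*(-9))*(-249) + 361 = (-1 + 9)*(-249) + 361 = 8*(-249) + 361 = -1992 + 361 = -1631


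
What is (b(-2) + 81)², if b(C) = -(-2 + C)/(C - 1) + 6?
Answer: 66049/9 ≈ 7338.8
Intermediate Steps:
b(C) = 6 - (-2 + C)/(-1 + C) (b(C) = -(-2 + C)/(-1 + C) + 6 = 6 - (-2 + C)/(-1 + C))
(b(-2) + 81)² = ((-4 + 5*(-2))/(-1 - 2) + 81)² = ((-4 - 10)/(-3) + 81)² = (-⅓*(-14) + 81)² = (14/3 + 81)² = (257/3)² = 66049/9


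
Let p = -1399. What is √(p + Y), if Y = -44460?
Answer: 11*I*√379 ≈ 214.15*I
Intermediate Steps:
√(p + Y) = √(-1399 - 44460) = √(-45859) = 11*I*√379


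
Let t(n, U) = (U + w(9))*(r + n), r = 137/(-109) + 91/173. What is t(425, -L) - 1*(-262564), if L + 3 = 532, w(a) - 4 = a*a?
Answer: 1398972656/18857 ≈ 74189.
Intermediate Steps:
w(a) = 4 + a**2 (w(a) = 4 + a*a = 4 + a**2)
r = -13782/18857 (r = 137*(-1/109) + 91*(1/173) = -137/109 + 91/173 = -13782/18857 ≈ -0.73087)
L = 529 (L = -3 + 532 = 529)
t(n, U) = (85 + U)*(-13782/18857 + n) (t(n, U) = (U + (4 + 9**2))*(-13782/18857 + n) = (U + (4 + 81))*(-13782/18857 + n) = (U + 85)*(-13782/18857 + n) = (85 + U)*(-13782/18857 + n))
t(425, -L) - 1*(-262564) = (-1171470/18857 + 85*425 - (-13782)*529/18857 - 1*529*425) - 1*(-262564) = (-1171470/18857 + 36125 - 13782/18857*(-529) - 529*425) + 262564 = (-1171470/18857 + 36125 + 7290678/18857 - 224825) + 262564 = -3552196692/18857 + 262564 = 1398972656/18857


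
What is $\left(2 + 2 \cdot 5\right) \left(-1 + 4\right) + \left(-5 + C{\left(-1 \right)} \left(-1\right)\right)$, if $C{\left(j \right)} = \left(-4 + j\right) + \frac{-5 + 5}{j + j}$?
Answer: $36$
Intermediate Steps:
$C{\left(j \right)} = -4 + j$ ($C{\left(j \right)} = \left(-4 + j\right) + \frac{0}{2 j} = \left(-4 + j\right) + 0 \frac{1}{2 j} = \left(-4 + j\right) + 0 = -4 + j$)
$\left(2 + 2 \cdot 5\right) \left(-1 + 4\right) + \left(-5 + C{\left(-1 \right)} \left(-1\right)\right) = \left(2 + 2 \cdot 5\right) \left(-1 + 4\right) - \left(5 - \left(-4 - 1\right) \left(-1\right)\right) = \left(2 + 10\right) 3 - 0 = 12 \cdot 3 + \left(-5 + 5\right) = 36 + 0 = 36$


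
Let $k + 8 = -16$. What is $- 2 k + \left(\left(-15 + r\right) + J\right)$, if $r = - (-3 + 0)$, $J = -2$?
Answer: $34$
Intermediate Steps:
$k = -24$ ($k = -8 - 16 = -24$)
$r = 3$ ($r = \left(-1\right) \left(-3\right) = 3$)
$- 2 k + \left(\left(-15 + r\right) + J\right) = \left(-2\right) \left(-24\right) + \left(\left(-15 + 3\right) - 2\right) = 48 - 14 = 34$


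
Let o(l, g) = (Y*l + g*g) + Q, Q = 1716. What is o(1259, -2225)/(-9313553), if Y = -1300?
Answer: -3315641/9313553 ≈ -0.35600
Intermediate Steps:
o(l, g) = 1716 + g**2 - 1300*l (o(l, g) = (-1300*l + g*g) + 1716 = (-1300*l + g**2) + 1716 = (g**2 - 1300*l) + 1716 = 1716 + g**2 - 1300*l)
o(1259, -2225)/(-9313553) = (1716 + (-2225)**2 - 1300*1259)/(-9313553) = (1716 + 4950625 - 1636700)*(-1/9313553) = 3315641*(-1/9313553) = -3315641/9313553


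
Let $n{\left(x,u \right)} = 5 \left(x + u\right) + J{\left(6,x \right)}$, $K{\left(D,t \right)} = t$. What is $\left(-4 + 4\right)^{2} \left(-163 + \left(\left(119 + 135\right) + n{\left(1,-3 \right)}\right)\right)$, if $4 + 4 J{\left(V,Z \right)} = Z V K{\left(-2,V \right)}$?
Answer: $0$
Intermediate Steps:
$J{\left(V,Z \right)} = -1 + \frac{Z V^{2}}{4}$ ($J{\left(V,Z \right)} = -1 + \frac{Z V V}{4} = -1 + \frac{V Z V}{4} = -1 + \frac{Z V^{2}}{4}$)
$n{\left(x,u \right)} = -1 + 5 u + 14 x$ ($n{\left(x,u \right)} = 5 \left(x + u\right) + \left(-1 + \frac{x 6^{2}}{4}\right) = 5 \left(u + x\right) + \left(-1 + \frac{1}{4} x 36\right) = \left(5 u + 5 x\right) + \left(-1 + 9 x\right) = -1 + 5 u + 14 x$)
$\left(-4 + 4\right)^{2} \left(-163 + \left(\left(119 + 135\right) + n{\left(1,-3 \right)}\right)\right) = \left(-4 + 4\right)^{2} \left(-163 + \left(\left(119 + 135\right) + \left(-1 + 5 \left(-3\right) + 14 \cdot 1\right)\right)\right) = 0^{2} \left(-163 + \left(254 - 2\right)\right) = 0 \left(-163 + \left(254 - 2\right)\right) = 0 \left(-163 + 252\right) = 0 \cdot 89 = 0$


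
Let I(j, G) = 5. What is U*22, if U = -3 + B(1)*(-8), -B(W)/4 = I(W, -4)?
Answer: 3454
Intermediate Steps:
B(W) = -20 (B(W) = -4*5 = -20)
U = 157 (U = -3 - 20*(-8) = -3 + 160 = 157)
U*22 = 157*22 = 3454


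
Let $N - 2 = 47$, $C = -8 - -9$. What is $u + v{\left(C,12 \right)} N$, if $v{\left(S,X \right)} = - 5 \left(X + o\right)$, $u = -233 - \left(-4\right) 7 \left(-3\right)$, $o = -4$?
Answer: $-2277$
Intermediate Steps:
$C = 1$ ($C = -8 + 9 = 1$)
$N = 49$ ($N = 2 + 47 = 49$)
$u = -317$ ($u = -233 - \left(-28\right) \left(-3\right) = -233 - 84 = -317$)
$v{\left(S,X \right)} = 20 - 5 X$ ($v{\left(S,X \right)} = - 5 \left(X - 4\right) = - 5 \left(-4 + X\right) = 20 - 5 X$)
$u + v{\left(C,12 \right)} N = -317 + \left(20 - 60\right) 49 = -317 - 1960 = -2277$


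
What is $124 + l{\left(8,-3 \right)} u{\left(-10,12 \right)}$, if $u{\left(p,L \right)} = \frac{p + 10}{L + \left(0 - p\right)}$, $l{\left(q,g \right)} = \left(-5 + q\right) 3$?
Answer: $124$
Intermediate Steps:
$l{\left(q,g \right)} = -15 + 3 q$
$u{\left(p,L \right)} = \frac{10 + p}{L - p}$
$124 + l{\left(8,-3 \right)} u{\left(-10,12 \right)} = 124 + \left(-15 + 3 \cdot 8\right) \frac{10 - 10}{12 - -10} = 124 + \left(-15 + 24\right) \frac{1}{12 + 10} \cdot 0 = 124 + 9 \cdot \frac{1}{22} \cdot 0 = 124 + 9 \cdot 0 = 124 + 0 = 124$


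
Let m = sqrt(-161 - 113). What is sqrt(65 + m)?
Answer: sqrt(65 + I*sqrt(274)) ≈ 8.1263 + 1.0185*I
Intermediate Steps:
m = I*sqrt(274) (m = sqrt(-274) = I*sqrt(274) ≈ 16.553*I)
sqrt(65 + m) = sqrt(65 + I*sqrt(274))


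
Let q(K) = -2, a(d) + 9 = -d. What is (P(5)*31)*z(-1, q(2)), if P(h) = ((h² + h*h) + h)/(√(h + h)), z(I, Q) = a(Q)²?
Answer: 16709*√10/2 ≈ 26419.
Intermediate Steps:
a(d) = -9 - d
z(I, Q) = (-9 - Q)²
P(h) = √2*(h + 2*h²)/(2*√h) (P(h) = ((h² + h²) + h)/(√(2*h)) = (2*h² + h)/((√2*√h)) = (h + 2*h²)*(√2/(2*√h)) = √2*(h + 2*h²)/(2*√h))
(P(5)*31)*z(-1, q(2)) = ((√2*√5*(½ + 5))*31)*(9 - 2)² = ((√2*√5*(11/2))*31)*7² = ((11*√10/2)*31)*49 = (341*√10/2)*49 = 16709*√10/2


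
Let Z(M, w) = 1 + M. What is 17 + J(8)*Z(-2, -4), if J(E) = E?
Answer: 9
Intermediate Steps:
17 + J(8)*Z(-2, -4) = 17 + 8*(1 - 2) = 17 + 8*(-1) = 17 - 8 = 9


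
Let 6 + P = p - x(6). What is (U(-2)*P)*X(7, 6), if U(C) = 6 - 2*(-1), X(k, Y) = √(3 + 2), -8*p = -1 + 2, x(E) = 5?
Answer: -89*√5 ≈ -199.01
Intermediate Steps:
p = -⅛ (p = -(-1 + 2)/8 = -⅛*1 = -⅛ ≈ -0.12500)
X(k, Y) = √5
P = -89/8 (P = -6 + (-⅛ - 1*5) = -6 + (-⅛ - 5) = -6 - 41/8 = -89/8 ≈ -11.125)
U(C) = 8 (U(C) = 6 + 2 = 8)
(U(-2)*P)*X(7, 6) = (8*(-89/8))*√5 = -89*√5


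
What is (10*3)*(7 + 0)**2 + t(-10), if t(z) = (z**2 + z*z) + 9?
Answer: 1679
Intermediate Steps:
t(z) = 9 + 2*z**2 (t(z) = (z**2 + z**2) + 9 = 2*z**2 + 9 = 9 + 2*z**2)
(10*3)*(7 + 0)**2 + t(-10) = (10*3)*(7 + 0)**2 + (9 + 2*(-10)**2) = 30*7**2 + (9 + 2*100) = 30*49 + (9 + 200) = 1470 + 209 = 1679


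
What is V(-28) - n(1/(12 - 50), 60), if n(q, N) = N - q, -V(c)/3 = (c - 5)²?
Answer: -126427/38 ≈ -3327.0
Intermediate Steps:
V(c) = -3*(-5 + c)² (V(c) = -3*(c - 5)² = -3*(-5 + c)²)
V(-28) - n(1/(12 - 50), 60) = -3*(-5 - 28)² - (60 - 1/(12 - 50)) = -3*(-33)² - (60 - 1/(-38)) = -3*1089 - (60 - 1*(-1/38)) = -3267 - (60 + 1/38) = -3267 - 1*2281/38 = -3267 - 2281/38 = -126427/38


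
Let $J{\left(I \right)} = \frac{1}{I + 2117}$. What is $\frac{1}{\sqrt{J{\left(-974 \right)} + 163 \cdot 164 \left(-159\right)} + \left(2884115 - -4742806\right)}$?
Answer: $\frac{8717570703}{66488227921888946} - \frac{39 i \sqrt{3650831789}}{66488227921888946} \approx 1.3111 \cdot 10^{-7} - 3.5442 \cdot 10^{-11} i$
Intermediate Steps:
$J{\left(I \right)} = \frac{1}{2117 + I}$
$\frac{1}{\sqrt{J{\left(-974 \right)} + 163 \cdot 164 \left(-159\right)} + \left(2884115 - -4742806\right)} = \frac{1}{\sqrt{\frac{1}{2117 - 974} + 163 \cdot 164 \left(-159\right)} + \left(2884115 - -4742806\right)} = \frac{1}{\sqrt{\frac{1}{1143} + 26732 \left(-159\right)} + \left(2884115 + 4742806\right)} = \frac{1}{\sqrt{\frac{1}{1143} - 4250388} + 7626921} = \frac{1}{\sqrt{- \frac{4858193483}{1143}} + 7626921} = \frac{1}{\frac{13 i \sqrt{3650831789}}{381} + 7626921} = \frac{1}{7626921 + \frac{13 i \sqrt{3650831789}}{381}}$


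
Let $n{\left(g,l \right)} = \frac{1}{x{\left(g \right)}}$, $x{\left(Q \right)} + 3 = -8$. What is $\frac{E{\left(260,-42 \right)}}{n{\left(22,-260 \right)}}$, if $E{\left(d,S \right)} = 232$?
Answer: $-2552$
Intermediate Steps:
$x{\left(Q \right)} = -11$ ($x{\left(Q \right)} = -3 - 8 = -11$)
$n{\left(g,l \right)} = - \frac{1}{11}$ ($n{\left(g,l \right)} = \frac{1}{-11} = - \frac{1}{11}$)
$\frac{E{\left(260,-42 \right)}}{n{\left(22,-260 \right)}} = \frac{232}{- \frac{1}{11}} = 232 \left(-11\right) = -2552$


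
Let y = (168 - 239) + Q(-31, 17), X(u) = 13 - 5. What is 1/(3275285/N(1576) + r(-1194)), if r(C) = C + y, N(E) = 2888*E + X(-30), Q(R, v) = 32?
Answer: -4551496/5608719283 ≈ -0.00081150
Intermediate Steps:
X(u) = 8
y = -39 (y = (168 - 239) + 32 = -71 + 32 = -39)
N(E) = 8 + 2888*E (N(E) = 2888*E + 8 = 8 + 2888*E)
r(C) = -39 + C (r(C) = C - 39 = -39 + C)
1/(3275285/N(1576) + r(-1194)) = 1/(3275285/(8 + 2888*1576) + (-39 - 1194)) = 1/(3275285/(8 + 4551488) - 1233) = 1/(3275285/4551496 - 1233) = 1/(-5608719283/4551496) = -4551496/5608719283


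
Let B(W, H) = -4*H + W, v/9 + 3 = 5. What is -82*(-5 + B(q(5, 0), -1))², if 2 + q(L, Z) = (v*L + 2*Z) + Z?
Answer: -620658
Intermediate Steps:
v = 18 (v = -27 + 9*5 = -27 + 45 = 18)
q(L, Z) = -2 + 3*Z + 18*L (q(L, Z) = -2 + ((18*L + 2*Z) + Z) = -2 + ((2*Z + 18*L) + Z) = -2 + (3*Z + 18*L) = -2 + 3*Z + 18*L)
B(W, H) = W - 4*H
-82*(-5 + B(q(5, 0), -1))² = -82*(-5 + ((-2 + 3*0 + 18*5) - 4*(-1)))² = -82*(-5 + ((-2 + 0 + 90) + 4))² = -82*(-5 + (88 + 4))² = -82*(-5 + 92)² = -82*87² = -82*7569 = -620658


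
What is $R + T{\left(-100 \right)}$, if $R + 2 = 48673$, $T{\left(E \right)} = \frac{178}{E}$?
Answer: $\frac{2433461}{50} \approx 48669.0$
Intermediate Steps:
$R = 48671$ ($R = -2 + 48673 = 48671$)
$R + T{\left(-100 \right)} = 48671 + \frac{178}{-100} = 48671 + 178 \left(- \frac{1}{100}\right) = 48671 - \frac{89}{50} = \frac{2433461}{50}$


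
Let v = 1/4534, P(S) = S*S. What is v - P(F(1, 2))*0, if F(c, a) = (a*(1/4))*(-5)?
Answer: 1/4534 ≈ 0.00022056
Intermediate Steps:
F(c, a) = -5*a/4 (F(c, a) = (a*(1*(¼)))*(-5) = (a*(¼))*(-5) = (a/4)*(-5) = -5*a/4)
P(S) = S²
v = 1/4534 ≈ 0.00022056
v - P(F(1, 2))*0 = 1/4534 - (-5/4*2)²*0 = 1/4534 - (-5/2)²*0 = 1/4534 - 25*0/4 = 1/4534 - 1*0 = 1/4534 + 0 = 1/4534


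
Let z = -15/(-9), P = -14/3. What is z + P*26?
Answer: -359/3 ≈ -119.67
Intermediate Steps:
P = -14/3 (P = -14*⅓ = -14/3 ≈ -4.6667)
z = 5/3 (z = -15*(-1)/9 = -3*(-5/9) = 5/3 ≈ 1.6667)
z + P*26 = 5/3 - 14/3*26 = 5/3 - 364/3 = -359/3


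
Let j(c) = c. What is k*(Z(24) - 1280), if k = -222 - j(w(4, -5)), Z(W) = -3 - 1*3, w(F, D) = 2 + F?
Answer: 293208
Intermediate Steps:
Z(W) = -6 (Z(W) = -3 - 3 = -6)
k = -228 (k = -222 - (2 + 4) = -222 - 1*6 = -222 - 6 = -228)
k*(Z(24) - 1280) = -228*(-6 - 1280) = -228*(-1286) = 293208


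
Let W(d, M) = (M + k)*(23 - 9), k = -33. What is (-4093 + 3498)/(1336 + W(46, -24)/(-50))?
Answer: -14875/33799 ≈ -0.44010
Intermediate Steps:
W(d, M) = -462 + 14*M (W(d, M) = (M - 33)*(23 - 9) = (-33 + M)*14 = -462 + 14*M)
(-4093 + 3498)/(1336 + W(46, -24)/(-50)) = (-4093 + 3498)/(1336 + (-462 + 14*(-24))/(-50)) = -595/(1336 + (-462 - 336)*(-1/50)) = -595/(1336 - 798*(-1/50)) = -595/(1336 + 399/25) = -595/33799/25 = -595*25/33799 = -14875/33799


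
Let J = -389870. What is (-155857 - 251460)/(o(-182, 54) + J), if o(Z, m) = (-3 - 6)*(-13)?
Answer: 407317/389753 ≈ 1.0451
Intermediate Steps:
o(Z, m) = 117 (o(Z, m) = -9*(-13) = 117)
(-155857 - 251460)/(o(-182, 54) + J) = (-155857 - 251460)/(117 - 389870) = -407317/(-389753) = -407317*(-1/389753) = 407317/389753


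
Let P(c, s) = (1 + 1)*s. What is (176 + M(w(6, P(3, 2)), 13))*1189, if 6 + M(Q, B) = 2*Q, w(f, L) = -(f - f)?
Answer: 202130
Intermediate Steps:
P(c, s) = 2*s
w(f, L) = 0 (w(f, L) = -1*0 = 0)
M(Q, B) = -6 + 2*Q
(176 + M(w(6, P(3, 2)), 13))*1189 = (176 + (-6 + 2*0))*1189 = (176 + (-6 + 0))*1189 = (176 - 6)*1189 = 170*1189 = 202130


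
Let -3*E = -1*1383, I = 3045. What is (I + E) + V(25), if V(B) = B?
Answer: 3531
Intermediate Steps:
E = 461 (E = -(-1)*1383/3 = -⅓*(-1383) = 461)
(I + E) + V(25) = (3045 + 461) + 25 = 3506 + 25 = 3531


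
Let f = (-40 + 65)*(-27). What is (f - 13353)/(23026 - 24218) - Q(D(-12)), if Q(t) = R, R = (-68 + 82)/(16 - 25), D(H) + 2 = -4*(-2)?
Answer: 35735/2682 ≈ 13.324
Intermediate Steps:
f = -675 (f = 25*(-27) = -675)
D(H) = 6 (D(H) = -2 - 4*(-2) = -2 + 8 = 6)
R = -14/9 (R = 14/(-9) = 14*(-⅑) = -14/9 ≈ -1.5556)
Q(t) = -14/9
(f - 13353)/(23026 - 24218) - Q(D(-12)) = (-675 - 13353)/(23026 - 24218) - 1*(-14/9) = -14028/(-1192) + 14/9 = -14028*(-1/1192) + 14/9 = 3507/298 + 14/9 = 35735/2682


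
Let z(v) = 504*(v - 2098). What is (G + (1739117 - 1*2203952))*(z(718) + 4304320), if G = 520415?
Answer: 200577104000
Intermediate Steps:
z(v) = -1057392 + 504*v (z(v) = 504*(-2098 + v) = -1057392 + 504*v)
(G + (1739117 - 1*2203952))*(z(718) + 4304320) = (520415 + (1739117 - 1*2203952))*((-1057392 + 504*718) + 4304320) = (520415 + (1739117 - 2203952))*((-1057392 + 361872) + 4304320) = (520415 - 464835)*(-695520 + 4304320) = 55580*3608800 = 200577104000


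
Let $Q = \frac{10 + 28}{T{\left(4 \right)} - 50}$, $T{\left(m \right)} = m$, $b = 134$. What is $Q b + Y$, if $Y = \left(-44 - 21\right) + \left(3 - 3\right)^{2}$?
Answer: $- \frac{4041}{23} \approx -175.7$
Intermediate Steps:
$Y = -65$ ($Y = -65 + 0^{2} = -65 + 0 = -65$)
$Q = - \frac{19}{23}$ ($Q = \frac{10 + 28}{4 - 50} = \frac{38}{-46} = 38 \left(- \frac{1}{46}\right) = - \frac{19}{23} \approx -0.82609$)
$Q b + Y = \left(- \frac{19}{23}\right) 134 - 65 = - \frac{2546}{23} - 65 = - \frac{4041}{23}$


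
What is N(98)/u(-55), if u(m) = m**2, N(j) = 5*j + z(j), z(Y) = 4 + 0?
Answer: 494/3025 ≈ 0.16331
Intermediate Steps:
z(Y) = 4
N(j) = 4 + 5*j (N(j) = 5*j + 4 = 4 + 5*j)
N(98)/u(-55) = (4 + 5*98)/((-55)**2) = (4 + 490)/3025 = 494*(1/3025) = 494/3025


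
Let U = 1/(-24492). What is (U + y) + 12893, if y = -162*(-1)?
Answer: 319743059/24492 ≈ 13055.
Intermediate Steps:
U = -1/24492 ≈ -4.0830e-5
y = 162
(U + y) + 12893 = (-1/24492 + 162) + 12893 = 3967703/24492 + 12893 = 319743059/24492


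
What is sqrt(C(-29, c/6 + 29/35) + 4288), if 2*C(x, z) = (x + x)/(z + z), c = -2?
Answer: sqrt(11515582)/52 ≈ 65.259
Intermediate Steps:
C(x, z) = x/(2*z) (C(x, z) = ((x + x)/(z + z))/2 = ((2*x)/((2*z)))/2 = ((2*x)*(1/(2*z)))/2 = (x/z)/2 = x/(2*z))
sqrt(C(-29, c/6 + 29/35) + 4288) = sqrt((1/2)*(-29)/(-2/6 + 29/35) + 4288) = sqrt((1/2)*(-29)/(-2*1/6 + 29*(1/35)) + 4288) = sqrt((1/2)*(-29)/(-1/3 + 29/35) + 4288) = sqrt((1/2)*(-29)/(52/105) + 4288) = sqrt((1/2)*(-29)*(105/52) + 4288) = sqrt(-3045/104 + 4288) = sqrt(442907/104) = sqrt(11515582)/52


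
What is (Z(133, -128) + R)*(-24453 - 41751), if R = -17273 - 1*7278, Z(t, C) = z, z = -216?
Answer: 1639674468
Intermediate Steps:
Z(t, C) = -216
R = -24551 (R = -17273 - 7278 = -24551)
(Z(133, -128) + R)*(-24453 - 41751) = (-216 - 24551)*(-24453 - 41751) = -24767*(-66204) = 1639674468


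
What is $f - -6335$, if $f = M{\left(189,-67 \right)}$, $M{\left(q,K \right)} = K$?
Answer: $6268$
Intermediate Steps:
$f = -67$
$f - -6335 = -67 - -6335 = -67 + 6335 = 6268$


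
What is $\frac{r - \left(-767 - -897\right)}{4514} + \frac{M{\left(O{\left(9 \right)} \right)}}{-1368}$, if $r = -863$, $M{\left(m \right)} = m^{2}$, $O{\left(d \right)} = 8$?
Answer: $- \frac{205915}{771894} \approx -0.26677$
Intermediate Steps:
$\frac{r - \left(-767 - -897\right)}{4514} + \frac{M{\left(O{\left(9 \right)} \right)}}{-1368} = \frac{-863 - \left(-767 - -897\right)}{4514} + \frac{8^{2}}{-1368} = \left(-863 - \left(-767 + 897\right)\right) \frac{1}{4514} + 64 \left(- \frac{1}{1368}\right) = \left(-863 - 130\right) \frac{1}{4514} - \frac{8}{171} = \left(-993\right) \frac{1}{4514} - \frac{8}{171} = - \frac{993}{4514} - \frac{8}{171} = - \frac{205915}{771894}$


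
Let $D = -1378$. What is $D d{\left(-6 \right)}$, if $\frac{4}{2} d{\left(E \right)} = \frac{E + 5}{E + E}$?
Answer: $- \frac{689}{12} \approx -57.417$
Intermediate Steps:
$d{\left(E \right)} = \frac{5 + E}{4 E}$ ($d{\left(E \right)} = \frac{\left(E + 5\right) \frac{1}{E + E}}{2} = \frac{\left(5 + E\right) \frac{1}{2 E}}{2} = \frac{\frac{1}{2} \frac{1}{E} \left(5 + E\right)}{2} = \frac{5 + E}{4 E}$)
$D d{\left(-6 \right)} = - 1378 \frac{5 - 6}{4 \left(-6\right)} = - 1378 \cdot \frac{1}{4} \left(- \frac{1}{6}\right) \left(-1\right) = \left(-1378\right) \frac{1}{24} = - \frac{689}{12}$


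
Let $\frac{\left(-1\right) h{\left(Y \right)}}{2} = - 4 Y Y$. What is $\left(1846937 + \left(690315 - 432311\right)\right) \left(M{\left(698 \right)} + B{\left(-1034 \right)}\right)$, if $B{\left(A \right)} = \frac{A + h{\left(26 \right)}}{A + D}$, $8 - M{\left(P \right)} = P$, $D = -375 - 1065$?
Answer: $- \frac{1801233797697}{1237} \approx -1.4561 \cdot 10^{9}$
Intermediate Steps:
$D = -1440$
$h{\left(Y \right)} = 8 Y^{2}$ ($h{\left(Y \right)} = - 2 - 4 Y Y = - 2 \left(- 4 Y^{2}\right) = 8 Y^{2}$)
$M{\left(P \right)} = 8 - P$
$B{\left(A \right)} = \frac{5408 + A}{-1440 + A}$ ($B{\left(A \right)} = \frac{A + 8 \cdot 26^{2}}{A - 1440} = \frac{A + 8 \cdot 676}{-1440 + A} = \frac{A + 5408}{-1440 + A} = \frac{5408 + A}{-1440 + A}$)
$\left(1846937 + \left(690315 - 432311\right)\right) \left(M{\left(698 \right)} + B{\left(-1034 \right)}\right) = \left(1846937 + \left(690315 - 432311\right)\right) \left(\left(8 - 698\right) + \frac{5408 - 1034}{-1440 - 1034}\right) = \left(1846937 + 258004\right) \left(\left(8 - 698\right) + \frac{1}{-2474} \cdot 4374\right) = 2104941 \left(-690 - \frac{2187}{1237}\right) = 2104941 \left(- \frac{855717}{1237}\right) = - \frac{1801233797697}{1237}$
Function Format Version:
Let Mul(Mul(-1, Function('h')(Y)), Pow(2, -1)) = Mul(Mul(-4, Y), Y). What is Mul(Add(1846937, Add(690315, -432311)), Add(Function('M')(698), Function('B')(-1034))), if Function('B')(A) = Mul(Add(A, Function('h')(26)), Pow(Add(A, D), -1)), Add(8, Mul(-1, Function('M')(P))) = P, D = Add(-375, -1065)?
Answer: Rational(-1801233797697, 1237) ≈ -1.4561e+9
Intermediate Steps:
D = -1440
Function('h')(Y) = Mul(8, Pow(Y, 2)) (Function('h')(Y) = Mul(-2, Mul(Mul(-4, Y), Y)) = Mul(-2, Mul(-4, Pow(Y, 2))) = Mul(8, Pow(Y, 2)))
Function('M')(P) = Add(8, Mul(-1, P))
Function('B')(A) = Mul(Pow(Add(-1440, A), -1), Add(5408, A)) (Function('B')(A) = Mul(Add(A, Mul(8, Pow(26, 2))), Pow(Add(A, -1440), -1)) = Mul(Add(A, Mul(8, 676)), Pow(Add(-1440, A), -1)) = Mul(Add(A, 5408), Pow(Add(-1440, A), -1)) = Mul(Add(5408, A), Pow(Add(-1440, A), -1)) = Mul(Pow(Add(-1440, A), -1), Add(5408, A)))
Mul(Add(1846937, Add(690315, -432311)), Add(Function('M')(698), Function('B')(-1034))) = Mul(Add(1846937, Add(690315, -432311)), Add(Add(8, Mul(-1, 698)), Mul(Pow(Add(-1440, -1034), -1), Add(5408, -1034)))) = Mul(Add(1846937, 258004), Add(Add(8, -698), Mul(Pow(-2474, -1), 4374))) = Mul(2104941, Add(-690, Mul(Rational(-1, 2474), 4374))) = Mul(2104941, Add(-690, Rational(-2187, 1237))) = Mul(2104941, Rational(-855717, 1237)) = Rational(-1801233797697, 1237)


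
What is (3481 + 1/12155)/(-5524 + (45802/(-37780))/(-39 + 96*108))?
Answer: -150102021995352/238196945568361 ≈ -0.63016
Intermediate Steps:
(3481 + 1/12155)/(-5524 + (45802/(-37780))/(-39 + 96*108)) = (3481 + 1/12155)/(-5524 + (45802*(-1/37780))/(-39 + 10368)) = 42311556/(12155*(-5524 - 22901/18890/10329)) = 42311556/(12155*(-5524 - 22901/18890*1/10329)) = 42311556/(12155*(-5524 - 22901/195114810)) = 42311556/(12155*(-1077814233341/195114810)) = (42311556/12155)*(-195114810/1077814233341) = -150102021995352/238196945568361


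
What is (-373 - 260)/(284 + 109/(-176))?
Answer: -37136/16625 ≈ -2.2337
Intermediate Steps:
(-373 - 260)/(284 + 109/(-176)) = -633/(284 + 109*(-1/176)) = -633/(284 - 109/176) = -633/49875/176 = -633*176/49875 = -37136/16625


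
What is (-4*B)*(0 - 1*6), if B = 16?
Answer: 384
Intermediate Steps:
(-4*B)*(0 - 1*6) = (-4*16)*(0 - 1*6) = -64*(0 - 6) = -64*(-6) = 384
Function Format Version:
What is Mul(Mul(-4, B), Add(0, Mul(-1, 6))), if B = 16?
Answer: 384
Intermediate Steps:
Mul(Mul(-4, B), Add(0, Mul(-1, 6))) = Mul(Mul(-4, 16), Add(0, Mul(-1, 6))) = Mul(-64, Add(0, -6)) = Mul(-64, -6) = 384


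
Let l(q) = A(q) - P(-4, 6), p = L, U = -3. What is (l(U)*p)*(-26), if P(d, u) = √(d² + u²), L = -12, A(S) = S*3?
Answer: -2808 - 624*√13 ≈ -5057.9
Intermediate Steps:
A(S) = 3*S
p = -12
l(q) = -2*√13 + 3*q (l(q) = 3*q - √((-4)² + 6²) = 3*q - √(16 + 36) = 3*q - √52 = 3*q - 2*√13 = -2*√13 + 3*q)
(l(U)*p)*(-26) = ((-2*√13 + 3*(-3))*(-12))*(-26) = ((-2*√13 - 9)*(-12))*(-26) = ((-9 - 2*√13)*(-12))*(-26) = (108 + 24*√13)*(-26) = -2808 - 624*√13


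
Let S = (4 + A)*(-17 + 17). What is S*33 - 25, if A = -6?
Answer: -25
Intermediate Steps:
S = 0 (S = (4 - 6)*(-17 + 17) = -2*0 = 0)
S*33 - 25 = 0*33 - 25 = 0 - 25 = -25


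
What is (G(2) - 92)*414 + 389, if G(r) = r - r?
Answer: -37699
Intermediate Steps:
G(r) = 0
(G(2) - 92)*414 + 389 = (0 - 92)*414 + 389 = -92*414 + 389 = -38088 + 389 = -37699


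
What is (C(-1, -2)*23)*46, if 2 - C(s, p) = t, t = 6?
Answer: -4232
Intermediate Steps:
C(s, p) = -4 (C(s, p) = 2 - 1*6 = 2 - 6 = -4)
(C(-1, -2)*23)*46 = -4*23*46 = -92*46 = -4232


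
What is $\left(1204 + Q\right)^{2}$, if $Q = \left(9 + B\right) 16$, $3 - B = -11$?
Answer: $2471184$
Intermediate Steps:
$B = 14$ ($B = 3 - -11 = 3 + 11 = 14$)
$Q = 368$ ($Q = \left(9 + 14\right) 16 = 23 \cdot 16 = 368$)
$\left(1204 + Q\right)^{2} = \left(1204 + 368\right)^{2} = 1572^{2} = 2471184$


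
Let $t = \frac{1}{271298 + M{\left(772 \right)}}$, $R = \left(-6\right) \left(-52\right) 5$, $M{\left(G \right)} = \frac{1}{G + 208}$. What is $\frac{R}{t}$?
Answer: $\frac{20738019198}{49} \approx 4.2322 \cdot 10^{8}$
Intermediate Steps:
$M{\left(G \right)} = \frac{1}{208 + G}$
$R = 1560$ ($R = 312 \cdot 5 = 1560$)
$t = \frac{980}{265872041}$ ($t = \frac{1}{271298 + \frac{1}{208 + 772}} = \frac{1}{271298 + \frac{1}{980}} = \frac{1}{\frac{265872041}{980}} = \frac{980}{265872041} \approx 3.686 \cdot 10^{-6}$)
$\frac{R}{t} = \frac{1560}{\frac{980}{265872041}} = 1560 \cdot \frac{265872041}{980} = \frac{20738019198}{49}$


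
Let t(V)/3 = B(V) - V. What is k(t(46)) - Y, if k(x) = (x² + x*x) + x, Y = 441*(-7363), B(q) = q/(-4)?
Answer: 3306423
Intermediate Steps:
B(q) = -q/4 (B(q) = q*(-¼) = -q/4)
t(V) = -15*V/4 (t(V) = 3*(-V/4 - V) = 3*(-5*V/4) = -15*V/4)
Y = -3247083
k(x) = x + 2*x² (k(x) = (x² + x²) + x = 2*x² + x = x + 2*x²)
k(t(46)) - Y = (-15/4*46)*(1 + 2*(-15/4*46)) - 1*(-3247083) = -345*(1 + 2*(-345/2))/2 + 3247083 = -345*(1 - 345)/2 + 3247083 = -345/2*(-344) + 3247083 = 59340 + 3247083 = 3306423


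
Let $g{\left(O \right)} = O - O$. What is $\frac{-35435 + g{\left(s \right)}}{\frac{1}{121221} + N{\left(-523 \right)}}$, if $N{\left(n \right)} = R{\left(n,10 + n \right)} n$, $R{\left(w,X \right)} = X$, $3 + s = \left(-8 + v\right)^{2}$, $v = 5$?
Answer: $- \frac{859093227}{6504694616} \approx -0.13207$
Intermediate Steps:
$s = 6$ ($s = -3 + \left(-8 + 5\right)^{2} = -3 + \left(-3\right)^{2} = -3 + 9 = 6$)
$N{\left(n \right)} = n \left(10 + n\right)$ ($N{\left(n \right)} = \left(10 + n\right) n = n \left(10 + n\right)$)
$g{\left(O \right)} = 0$
$\frac{-35435 + g{\left(s \right)}}{\frac{1}{121221} + N{\left(-523 \right)}} = \frac{-35435 + 0}{\frac{1}{121221} - 523 \left(10 - 523\right)} = - \frac{35435}{\frac{1}{121221} - -268299} = - \frac{35435}{\frac{1}{121221} + 268299} = - \frac{35435}{\frac{32523473080}{121221}} = \left(-35435\right) \frac{121221}{32523473080} = - \frac{859093227}{6504694616}$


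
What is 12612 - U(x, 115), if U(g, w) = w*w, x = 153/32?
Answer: -613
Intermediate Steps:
x = 153/32 (x = 153*(1/32) = 153/32 ≈ 4.7813)
U(g, w) = w²
12612 - U(x, 115) = 12612 - 1*115² = 12612 - 1*13225 = 12612 - 13225 = -613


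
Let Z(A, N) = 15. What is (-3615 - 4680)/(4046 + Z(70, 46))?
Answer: -8295/4061 ≈ -2.0426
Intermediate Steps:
(-3615 - 4680)/(4046 + Z(70, 46)) = (-3615 - 4680)/(4046 + 15) = -8295/4061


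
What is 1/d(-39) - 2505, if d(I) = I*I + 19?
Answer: -3857699/1540 ≈ -2505.0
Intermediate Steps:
d(I) = 19 + I**2 (d(I) = I**2 + 19 = 19 + I**2)
1/d(-39) - 2505 = 1/(19 + (-39)**2) - 2505 = 1/(19 + 1521) - 2505 = 1/1540 - 2505 = -3857699/1540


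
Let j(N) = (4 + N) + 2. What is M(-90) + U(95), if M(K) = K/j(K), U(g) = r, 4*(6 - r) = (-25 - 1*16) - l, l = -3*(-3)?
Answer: 137/7 ≈ 19.571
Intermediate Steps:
l = 9
r = 37/2 (r = 6 - ((-25 - 1*16) - 1*9)/4 = 6 - ((-25 - 16) - 9)/4 = 6 - (-41 - 9)/4 = 6 - 1/4*(-50) = 6 + 25/2 = 37/2 ≈ 18.500)
j(N) = 6 + N
U(g) = 37/2
M(K) = K/(6 + K)
M(-90) + U(95) = -90/(6 - 90) + 37/2 = -90/(-84) + 37/2 = -90*(-1/84) + 37/2 = 15/14 + 37/2 = 137/7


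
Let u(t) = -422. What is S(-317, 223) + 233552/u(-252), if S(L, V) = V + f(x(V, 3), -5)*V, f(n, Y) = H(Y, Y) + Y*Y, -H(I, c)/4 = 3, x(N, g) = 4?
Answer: 541966/211 ≈ 2568.6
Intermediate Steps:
H(I, c) = -12 (H(I, c) = -4*3 = -12)
f(n, Y) = -12 + Y² (f(n, Y) = -12 + Y*Y = -12 + Y²)
S(L, V) = 14*V (S(L, V) = V + (-12 + (-5)²)*V = V + (-12 + 25)*V = V + 13*V = 14*V)
S(-317, 223) + 233552/u(-252) = 14*223 + 233552/(-422) = 3122 + 233552*(-1/422) = 3122 - 116776/211 = 541966/211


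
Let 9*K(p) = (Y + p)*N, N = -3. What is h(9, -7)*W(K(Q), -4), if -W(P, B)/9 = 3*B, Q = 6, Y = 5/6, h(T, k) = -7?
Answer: -756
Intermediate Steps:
Y = ⅚ (Y = 5*(⅙) = ⅚ ≈ 0.83333)
K(p) = -5/18 - p/3 (K(p) = ((⅚ + p)*(-3))/9 = (-5/2 - 3*p)/9 = -5/18 - p/3)
W(P, B) = -27*B
h(9, -7)*W(K(Q), -4) = -(-189)*(-4) = -7*108 = -756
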